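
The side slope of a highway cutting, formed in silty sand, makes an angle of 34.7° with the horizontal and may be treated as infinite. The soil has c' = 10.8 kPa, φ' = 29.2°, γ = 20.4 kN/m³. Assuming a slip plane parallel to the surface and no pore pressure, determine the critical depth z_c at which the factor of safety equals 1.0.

z_c = 5.86 m

Setting FS = 1.00 in FS = [c' + γz cos²β tanφ'] / [γz sinβ cosβ] and solving for z:
z = c' / [γ cosβ (FS·sinβ − cosβ·tanφ')]
  = 10.8 / [20.4·cos34.7°·(1.00·sin34.7° − cos34.7°·tan29.2°)]
  = 10.8 / [20.4·0.8221·(1.00·0.5693 − 0.8221·0.5589)]
  = 10.8 / 1.8415 = 5.865 m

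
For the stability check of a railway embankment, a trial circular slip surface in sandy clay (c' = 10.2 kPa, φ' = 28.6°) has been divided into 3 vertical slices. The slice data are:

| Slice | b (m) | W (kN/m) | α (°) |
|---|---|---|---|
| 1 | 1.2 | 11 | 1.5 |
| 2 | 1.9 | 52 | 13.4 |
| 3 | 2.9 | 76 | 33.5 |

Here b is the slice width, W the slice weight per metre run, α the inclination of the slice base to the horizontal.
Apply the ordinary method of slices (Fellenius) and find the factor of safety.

FS = 2.50

Ordinary method of slices: FS = Σ[c'·Δl_i + (W_i cosα_i)·tanφ'] / Σ W_i sinα_i, with Δl_i = b_i / cosα_i.
Slice 1: Δl = 1.2/cos1.5° = 1.200 m; N'_1 = 11·cos1.5° = 11.0; c'Δl = 12.24; W sinα = 0.3
Slice 2: Δl = 1.9/cos13.4° = 1.953 m; N'_2 = 52·cos13.4° = 50.6; c'Δl = 19.92; W sinα = 12.1
Slice 3: Δl = 2.9/cos33.5° = 3.478 m; N'_3 = 76·cos33.5° = 63.4; c'Δl = 35.47; W sinα = 41.9
Σc'Δl = 67.6 kN/m; ΣN' = 125.0 kN/m; ΣW sinα = 54.3 kN/m
Resisting = 67.6 + 125.0·tan28.6° = 67.6 + 68.1 = 135.8 kN/m
FS = 135.8 / 54.3 = 2.501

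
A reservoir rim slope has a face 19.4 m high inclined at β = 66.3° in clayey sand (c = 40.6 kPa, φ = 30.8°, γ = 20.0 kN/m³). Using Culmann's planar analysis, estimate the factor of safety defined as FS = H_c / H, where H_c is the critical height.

FS = 1.77

H_c = (4c/γ) · sinβ cosφ / [1 − cos(β − φ)]
    = (4·40.6/20.0) · sin66.3°·cos30.8° / [1 − cos35.5°]
    = 8.120 · 0.7865 / 0.1859 = 34.36 m
FS = H_c / H = 34.36 / 19.4 = 1.771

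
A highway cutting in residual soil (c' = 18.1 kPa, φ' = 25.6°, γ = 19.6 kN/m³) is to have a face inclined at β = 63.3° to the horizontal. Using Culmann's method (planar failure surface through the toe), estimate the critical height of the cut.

H_c = 14.25 m

Culmann's analysis gives the critical failure plane at α_cr = (β + φ')/2 = (63.3 + 25.6)/2 = 44.5°, and the critical height
H_c = (4c'/γ) · sinβ cosφ' / [1 − cos(β − φ')]
    = (4·18.1/19.6) · sin63.3°·cos25.6° / [1 − cos(37.7°)]
    = 3.694 · 0.8934·0.9018 / [1 − 0.7912]
    = 3.694 · 0.8057 / 0.2088
    = 14.25 m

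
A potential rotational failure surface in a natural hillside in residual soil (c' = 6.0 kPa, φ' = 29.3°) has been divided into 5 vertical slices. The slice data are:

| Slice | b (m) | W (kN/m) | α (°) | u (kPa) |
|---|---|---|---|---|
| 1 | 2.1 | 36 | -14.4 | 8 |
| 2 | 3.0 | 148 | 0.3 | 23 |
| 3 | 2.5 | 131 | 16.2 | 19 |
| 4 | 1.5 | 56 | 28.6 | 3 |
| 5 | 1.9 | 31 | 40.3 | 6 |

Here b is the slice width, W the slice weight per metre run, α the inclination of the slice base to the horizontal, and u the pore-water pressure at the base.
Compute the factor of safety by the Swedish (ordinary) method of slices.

FS = 2.64

Ordinary method of slices: FS = Σ[c'·Δl_i + (W_i cosα_i − u_i·Δl_i)·tanφ'] / Σ W_i sinα_i, with Δl_i = b_i / cosα_i.
Slice 1: Δl = 2.1/cos(-14.4°) = 2.168 m; N'_1 = 36·cos(-14.4°) − 8·2.168 = 17.5; c'Δl = 13.01; W sinα = -9.0
Slice 2: Δl = 3.0/cos0.3° = 3.000 m; N'_2 = 148·cos0.3° − 23·3.000 = 79.0; c'Δl = 18.00; W sinα = 0.8
Slice 3: Δl = 2.5/cos16.2° = 2.603 m; N'_3 = 131·cos16.2° − 19·2.603 = 76.3; c'Δl = 15.62; W sinα = 36.5
Slice 4: Δl = 1.5/cos28.6° = 1.708 m; N'_4 = 56·cos28.6° − 3·1.708 = 44.0; c'Δl = 10.25; W sinα = 26.8
Slice 5: Δl = 1.9/cos40.3° = 2.491 m; N'_5 = 31·cos40.3° − 6·2.491 = 8.7; c'Δl = 14.95; W sinα = 20.1
Σc'Δl = 71.8 kN/m; ΣN' = 225.6 kN/m; ΣW sinα = 75.2 kN/m
Resisting = 71.8 + 225.6·tan29.3° = 71.8 + 126.6 = 198.4 kN/m
FS = 198.4 / 75.2 = 2.638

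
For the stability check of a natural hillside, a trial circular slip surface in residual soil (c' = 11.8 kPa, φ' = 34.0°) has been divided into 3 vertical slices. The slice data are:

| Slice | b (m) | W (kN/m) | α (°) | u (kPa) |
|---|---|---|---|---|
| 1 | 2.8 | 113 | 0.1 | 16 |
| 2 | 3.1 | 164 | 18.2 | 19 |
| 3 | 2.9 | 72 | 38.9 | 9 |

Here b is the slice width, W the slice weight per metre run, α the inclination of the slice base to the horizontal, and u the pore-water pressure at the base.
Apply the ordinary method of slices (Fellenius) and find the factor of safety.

FS = 2.48

Ordinary method of slices: FS = Σ[c'·Δl_i + (W_i cosα_i − u_i·Δl_i)·tanφ'] / Σ W_i sinα_i, with Δl_i = b_i / cosα_i.
Slice 1: Δl = 2.8/cos0.1° = 2.800 m; N'_1 = 113·cos0.1° − 16·2.800 = 68.2; c'Δl = 33.04; W sinα = 0.2
Slice 2: Δl = 3.1/cos18.2° = 3.263 m; N'_2 = 164·cos18.2° − 19·3.263 = 93.8; c'Δl = 38.51; W sinα = 51.2
Slice 3: Δl = 2.9/cos38.9° = 3.726 m; N'_3 = 72·cos38.9° − 9·3.726 = 22.5; c'Δl = 43.97; W sinα = 45.2
Σc'Δl = 115.5 kN/m; ΣN' = 184.5 kN/m; ΣW sinα = 96.6 kN/m
Resisting = 115.5 + 184.5·tan34.0° = 115.5 + 124.4 = 240.0 kN/m
FS = 240.0 / 96.6 = 2.483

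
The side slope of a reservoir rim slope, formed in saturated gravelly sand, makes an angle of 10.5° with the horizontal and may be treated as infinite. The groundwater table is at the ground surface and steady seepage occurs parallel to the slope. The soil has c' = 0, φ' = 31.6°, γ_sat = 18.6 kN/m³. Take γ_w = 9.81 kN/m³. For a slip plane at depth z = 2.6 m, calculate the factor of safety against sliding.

FS = 1.57

With seepage parallel to the slope and the water table at the surface, the effective normal stress on the slip plane uses the buoyant unit weight γ' = γ_sat − γ_w while the driving shear stress uses γ_sat:
FS = [c' + γ' z cos²β tanφ'] / [γ_sat z sinβ cosβ]
(For c' = 0 this reduces to FS = (γ'/γ_sat)·tanφ'/tanβ.)
γ' = 18.6 − 9.81 = 8.79 kN/m³
Numerator = 0.0 + 8.79·2.6·cos²10.5°·tan31.6° = 0.0 + 8.79·2.6·0.9668·0.6152 = 13.593 kPa
Denominator = 18.6·2.6·sin10.5°·cos10.5° = 18.6·2.6·0.1822·0.9833 = 8.665 kPa
FS = 13.593 / 8.665 = 1.569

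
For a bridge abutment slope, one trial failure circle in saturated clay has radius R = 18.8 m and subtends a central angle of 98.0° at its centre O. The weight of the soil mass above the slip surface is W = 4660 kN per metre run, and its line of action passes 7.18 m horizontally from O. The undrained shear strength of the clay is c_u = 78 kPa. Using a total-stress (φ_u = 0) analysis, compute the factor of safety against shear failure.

FS = 1.41

Taking moments about the centre O, the resisting moment is provided by the undrained shear strength acting along the arc:
Arc length L_a = R·θ = 18.8·(98.0°·π/180) = 18.8·1.7104 = 32.16 m
M_R = c_u·L_a·R = 78·32.16·18.8 = 47153.5 kN·m/m
M_D = W·d = 4660·7.18 = 33458.8 kN·m/m
FS = M_R / M_D = 47153.5 / 33458.8 = 1.409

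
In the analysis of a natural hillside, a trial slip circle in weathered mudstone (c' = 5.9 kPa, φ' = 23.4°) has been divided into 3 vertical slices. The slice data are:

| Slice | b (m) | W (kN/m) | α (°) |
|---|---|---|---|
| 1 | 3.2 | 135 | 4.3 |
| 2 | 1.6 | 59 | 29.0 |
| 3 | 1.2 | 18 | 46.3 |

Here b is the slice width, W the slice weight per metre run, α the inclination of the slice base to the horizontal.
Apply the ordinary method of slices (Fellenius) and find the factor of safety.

Ordinary method of slices: FS = Σ[c'·Δl_i + (W_i cosα_i)·tanφ'] / Σ W_i sinα_i, with Δl_i = b_i / cosα_i.
Slice 1: Δl = 3.2/cos4.3° = 3.209 m; N'_1 = 135·cos4.3° = 134.6; c'Δl = 18.93; W sinα = 10.1
Slice 2: Δl = 1.6/cos29.0° = 1.829 m; N'_2 = 59·cos29.0° = 51.6; c'Δl = 10.79; W sinα = 28.6
Slice 3: Δl = 1.2/cos46.3° = 1.737 m; N'_3 = 18·cos46.3° = 12.4; c'Δl = 10.25; W sinα = 13.0
Σc'Δl = 40.0 kN/m; ΣN' = 198.7 kN/m; ΣW sinα = 51.7 kN/m
Resisting = 40.0 + 198.7·tan23.4° = 40.0 + 86.0 = 125.9 kN/m
FS = 125.9 / 51.7 = 2.434

FS = 2.43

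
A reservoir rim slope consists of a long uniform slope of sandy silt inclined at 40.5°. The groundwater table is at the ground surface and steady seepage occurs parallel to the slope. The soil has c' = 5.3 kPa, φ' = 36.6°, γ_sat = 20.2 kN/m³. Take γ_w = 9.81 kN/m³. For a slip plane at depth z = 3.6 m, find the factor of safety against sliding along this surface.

With seepage parallel to the slope and the water table at the surface, the effective normal stress on the slip plane uses the buoyant unit weight γ' = γ_sat − γ_w while the driving shear stress uses γ_sat:
FS = [c' + γ' z cos²β tanφ'] / [γ_sat z sinβ cosβ]
γ' = 20.2 − 9.81 = 10.39 kN/m³
Numerator = 5.3 + 10.39·3.6·cos²40.5°·tan36.6° = 5.3 + 10.39·3.6·0.5782·0.7427 = 21.362 kPa
Denominator = 20.2·3.6·sin40.5°·cos40.5° = 20.2·3.6·0.6494·0.7604 = 35.912 kPa
FS = 21.362 / 35.912 = 0.595

FS = 0.59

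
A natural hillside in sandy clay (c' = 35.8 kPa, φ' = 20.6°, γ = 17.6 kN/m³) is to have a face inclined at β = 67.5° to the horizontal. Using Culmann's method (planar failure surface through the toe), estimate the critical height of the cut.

H_c = 22.22 m

Culmann's analysis gives the critical failure plane at α_cr = (β + φ')/2 = (67.5 + 20.6)/2 = 44.0°, and the critical height
H_c = (4c'/γ) · sinβ cosφ' / [1 − cos(β − φ')]
    = (4·35.8/17.6) · sin67.5°·cos20.6° / [1 − cos(46.9°)]
    = 8.136 · 0.9239·0.9361 / [1 − 0.6833]
    = 8.136 · 0.8648 / 0.3167
    = 22.22 m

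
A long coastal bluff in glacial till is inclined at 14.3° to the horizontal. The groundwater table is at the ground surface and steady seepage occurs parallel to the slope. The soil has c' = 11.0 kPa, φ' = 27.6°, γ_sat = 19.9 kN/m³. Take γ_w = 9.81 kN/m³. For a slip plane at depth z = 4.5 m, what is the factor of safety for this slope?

FS = 1.55

With seepage parallel to the slope and the water table at the surface, the effective normal stress on the slip plane uses the buoyant unit weight γ' = γ_sat − γ_w while the driving shear stress uses γ_sat:
FS = [c' + γ' z cos²β tanφ'] / [γ_sat z sinβ cosβ]
γ' = 19.9 − 9.81 = 10.09 kN/m³
Numerator = 11.0 + 10.09·4.5·cos²14.3°·tan27.6° = 11.0 + 10.09·4.5·0.9390·0.5228 = 33.289 kPa
Denominator = 19.9·4.5·sin14.3°·cos14.3° = 19.9·4.5·0.2470·0.9690 = 21.433 kPa
FS = 33.289 / 21.433 = 1.553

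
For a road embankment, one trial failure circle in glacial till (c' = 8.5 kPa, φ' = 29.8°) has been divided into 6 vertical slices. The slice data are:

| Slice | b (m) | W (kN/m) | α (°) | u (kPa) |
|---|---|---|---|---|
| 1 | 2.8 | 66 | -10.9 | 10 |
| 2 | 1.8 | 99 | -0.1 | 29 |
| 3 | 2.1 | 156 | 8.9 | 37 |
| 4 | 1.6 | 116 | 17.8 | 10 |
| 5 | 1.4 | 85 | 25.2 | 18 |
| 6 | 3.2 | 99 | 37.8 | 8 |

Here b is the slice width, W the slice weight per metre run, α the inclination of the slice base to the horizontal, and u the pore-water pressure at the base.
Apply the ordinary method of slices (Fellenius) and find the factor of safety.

Ordinary method of slices: FS = Σ[c'·Δl_i + (W_i cosα_i − u_i·Δl_i)·tanφ'] / Σ W_i sinα_i, with Δl_i = b_i / cosα_i.
Slice 1: Δl = 2.8/cos(-10.9°) = 2.851 m; N'_1 = 66·cos(-10.9°) − 10·2.851 = 36.3; c'Δl = 24.24; W sinα = -12.5
Slice 2: Δl = 1.8/cos(-0.1°) = 1.800 m; N'_2 = 99·cos(-0.1°) − 29·1.800 = 46.8; c'Δl = 15.30; W sinα = -0.2
Slice 3: Δl = 2.1/cos8.9° = 2.126 m; N'_3 = 156·cos8.9° − 37·2.126 = 75.5; c'Δl = 18.07; W sinα = 24.1
Slice 4: Δl = 1.6/cos17.8° = 1.680 m; N'_4 = 116·cos17.8° − 10·1.680 = 93.6; c'Δl = 14.28; W sinα = 35.5
Slice 5: Δl = 1.4/cos25.2° = 1.547 m; N'_5 = 85·cos25.2° − 18·1.547 = 49.1; c'Δl = 13.15; W sinα = 36.2
Slice 6: Δl = 3.2/cos37.8° = 4.050 m; N'_6 = 99·cos37.8° − 8·4.050 = 45.8; c'Δl = 34.42; W sinα = 60.7
Σc'Δl = 119.5 kN/m; ΣN' = 347.1 kN/m; ΣW sinα = 143.8 kN/m
Resisting = 119.5 + 347.1·tan29.8° = 119.5 + 198.8 = 318.2 kN/m
FS = 318.2 / 143.8 = 2.213

FS = 2.21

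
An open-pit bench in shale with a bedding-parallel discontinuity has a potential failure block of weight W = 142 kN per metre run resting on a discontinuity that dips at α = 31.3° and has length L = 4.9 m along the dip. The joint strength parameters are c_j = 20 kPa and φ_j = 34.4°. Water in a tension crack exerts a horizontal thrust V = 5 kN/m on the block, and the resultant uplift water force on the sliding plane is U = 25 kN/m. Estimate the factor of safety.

Resolving the block weight along and normal to the plane and applying the Mohr–Coulomb strength on the joint:
N' = W cosα − U − V sinα = 142·cos31.3° − 25 − 5·sin31.3° = 93.7 kN/m
Driving force T = W sinα + V cosα = 142·sin31.3° + 5·cos31.3° = 78.0 kN/m
Resisting force R = c_j·L + N'·tanφ_j = 20·4.9 + 93.7·tan34.4° = 98.0 + 64.2 = 162.2 kN/m
FS = R / T = 162.2 / 78.0 = 2.078

FS = 2.08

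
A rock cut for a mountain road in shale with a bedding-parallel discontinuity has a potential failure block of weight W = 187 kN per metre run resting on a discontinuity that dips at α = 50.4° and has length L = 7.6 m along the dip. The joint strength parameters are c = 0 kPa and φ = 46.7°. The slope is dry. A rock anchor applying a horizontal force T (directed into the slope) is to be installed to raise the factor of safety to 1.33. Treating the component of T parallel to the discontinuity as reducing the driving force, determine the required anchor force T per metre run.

Resolving forces along and normal to the sliding plane, with the horizontal anchor force T adding T·sinα to the effective normal force and T·cosα acting up the plane against the driving force:
FS = [cL + (W cosα + T sinα) tanφ] / [W sinα − T cosα]
Without the anchor: N' = 119.2 kN/m, driving T_d = 144.1 kN/m, resisting R = 0·7.6 + 119.2·tan46.7° = 126.5 kN/m, FS = 0.88.
Setting FS = 1.33 and solving for T:
1.33·(144.1 − T cos50.4°) = 126.5 + T sin50.4°·tan46.7°
T·(sin50.4°·tan46.7° + 1.33·cos50.4°) = 1.33·144.1 − 126.5
T·(0.7705·1.0612 + 1.33·0.6374) = 191.6 − 126.5 = 65.1
T·1.6654 = 65.1
T = 39.1 kN/m

T = 39 kN/m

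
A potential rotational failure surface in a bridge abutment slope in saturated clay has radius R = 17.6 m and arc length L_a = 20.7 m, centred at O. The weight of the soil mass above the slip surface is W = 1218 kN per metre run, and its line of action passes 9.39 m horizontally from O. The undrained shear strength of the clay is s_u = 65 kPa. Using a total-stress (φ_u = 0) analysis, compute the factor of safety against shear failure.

Taking moments about the centre O, the resisting moment is provided by the undrained shear strength acting along the arc:
M_R = s_u·L_a·R = 65·20.70·17.6 = 23680.8 kN·m/m
M_D = W·d = 1218·9.39 = 11437.0 kN·m/m
FS = M_R / M_D = 23680.8 / 11437.0 = 2.071

FS = 2.07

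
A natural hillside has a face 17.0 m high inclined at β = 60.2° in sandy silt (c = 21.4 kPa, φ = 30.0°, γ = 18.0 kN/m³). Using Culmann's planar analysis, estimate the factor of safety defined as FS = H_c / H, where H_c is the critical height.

H_c = (4c/γ) · sinβ cosφ / [1 − cos(β − φ)]
    = (4·21.4/18.0) · sin60.2°·cos30.0° / [1 − cos30.2°]
    = 4.756 · 0.7515 / 0.1357 = 26.33 m
FS = H_c / H = 26.33 / 17.0 = 1.549

FS = 1.55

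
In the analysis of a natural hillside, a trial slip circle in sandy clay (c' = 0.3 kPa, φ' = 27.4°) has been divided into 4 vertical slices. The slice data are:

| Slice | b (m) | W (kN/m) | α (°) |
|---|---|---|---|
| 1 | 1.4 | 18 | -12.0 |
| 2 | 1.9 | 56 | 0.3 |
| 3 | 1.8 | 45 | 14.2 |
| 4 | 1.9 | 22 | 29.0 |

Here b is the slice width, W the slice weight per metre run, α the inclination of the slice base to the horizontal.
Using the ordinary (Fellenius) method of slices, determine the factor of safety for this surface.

FS = 4.00

Ordinary method of slices: FS = Σ[c'·Δl_i + (W_i cosα_i)·tanφ'] / Σ W_i sinα_i, with Δl_i = b_i / cosα_i.
Slice 1: Δl = 1.4/cos(-12.0°) = 1.431 m; N'_1 = 18·cos(-12.0°) = 17.6; c'Δl = 0.43; W sinα = -3.7
Slice 2: Δl = 1.9/cos0.3° = 1.900 m; N'_2 = 56·cos0.3° = 56.0; c'Δl = 0.57; W sinα = 0.3
Slice 3: Δl = 1.8/cos14.2° = 1.857 m; N'_3 = 45·cos14.2° = 43.6; c'Δl = 0.56; W sinα = 11.0
Slice 4: Δl = 1.9/cos29.0° = 2.172 m; N'_4 = 22·cos29.0° = 19.2; c'Δl = 0.65; W sinα = 10.7
Σc'Δl = 2.2 kN/m; ΣN' = 136.5 kN/m; ΣW sinα = 18.3 kN/m
Resisting = 2.2 + 136.5·tan27.4° = 2.2 + 70.7 = 72.9 kN/m
FS = 72.9 / 18.3 = 3.996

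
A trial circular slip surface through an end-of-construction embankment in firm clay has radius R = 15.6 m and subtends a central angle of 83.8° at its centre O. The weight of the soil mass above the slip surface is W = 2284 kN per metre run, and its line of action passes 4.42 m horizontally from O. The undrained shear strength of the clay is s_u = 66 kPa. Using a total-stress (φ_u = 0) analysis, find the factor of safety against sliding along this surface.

Taking moments about the centre O, the resisting moment is provided by the undrained shear strength acting along the arc:
Arc length L_a = R·θ = 15.6·(83.8°·π/180) = 15.6·1.4626 = 22.82 m
M_R = s_u·L_a·R = 66·22.82·15.6 = 23491.7 kN·m/m
M_D = W·d = 2284·4.42 = 10095.3 kN·m/m
FS = M_R / M_D = 23491.7 / 10095.3 = 2.327

FS = 2.33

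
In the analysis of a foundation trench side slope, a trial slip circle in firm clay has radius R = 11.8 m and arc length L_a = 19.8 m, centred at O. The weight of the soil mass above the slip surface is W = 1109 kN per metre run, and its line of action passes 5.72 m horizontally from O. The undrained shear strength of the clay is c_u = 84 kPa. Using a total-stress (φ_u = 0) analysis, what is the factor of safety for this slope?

FS = 3.09

Taking moments about the centre O, the resisting moment is provided by the undrained shear strength acting along the arc:
M_R = c_u·L_a·R = 84·19.80·11.8 = 19625.8 kN·m/m
M_D = W·d = 1109·5.72 = 6343.5 kN·m/m
FS = M_R / M_D = 19625.8 / 6343.5 = 3.094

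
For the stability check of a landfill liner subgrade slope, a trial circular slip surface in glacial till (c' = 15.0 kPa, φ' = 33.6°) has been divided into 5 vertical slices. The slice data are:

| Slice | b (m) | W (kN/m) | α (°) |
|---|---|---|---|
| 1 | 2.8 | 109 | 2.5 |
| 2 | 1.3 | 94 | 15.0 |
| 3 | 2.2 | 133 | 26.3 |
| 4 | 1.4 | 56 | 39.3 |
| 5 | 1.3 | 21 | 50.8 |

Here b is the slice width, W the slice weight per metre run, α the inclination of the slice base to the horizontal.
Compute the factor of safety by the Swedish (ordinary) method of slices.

FS = 2.91

Ordinary method of slices: FS = Σ[c'·Δl_i + (W_i cosα_i)·tanφ'] / Σ W_i sinα_i, with Δl_i = b_i / cosα_i.
Slice 1: Δl = 2.8/cos2.5° = 2.803 m; N'_1 = 109·cos2.5° = 108.9; c'Δl = 42.04; W sinα = 4.8
Slice 2: Δl = 1.3/cos15.0° = 1.346 m; N'_2 = 94·cos15.0° = 90.8; c'Δl = 20.19; W sinα = 24.3
Slice 3: Δl = 2.2/cos26.3° = 2.454 m; N'_3 = 133·cos26.3° = 119.2; c'Δl = 36.81; W sinα = 58.9
Slice 4: Δl = 1.4/cos39.3° = 1.809 m; N'_4 = 56·cos39.3° = 43.3; c'Δl = 27.14; W sinα = 35.5
Slice 5: Δl = 1.3/cos50.8° = 2.057 m; N'_5 = 21·cos50.8° = 13.3; c'Δl = 30.85; W sinα = 16.3
Σc'Δl = 157.0 kN/m; ΣN' = 375.5 kN/m; ΣW sinα = 139.8 kN/m
Resisting = 157.0 + 375.5·tan33.6° = 157.0 + 249.5 = 406.5 kN/m
FS = 406.5 / 139.8 = 2.909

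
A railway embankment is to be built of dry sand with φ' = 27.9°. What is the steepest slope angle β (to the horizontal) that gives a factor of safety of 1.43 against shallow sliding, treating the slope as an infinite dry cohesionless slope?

For an infinite dry cohesionless slope FS = tanφ'/tanβ, so tanβ = tanφ' / FS.
tanβ = tan27.9° / 1.43 = 0.5295 / 1.43 = 0.3703
β = arctan(0.3703) = 20.32°

β = 20.3°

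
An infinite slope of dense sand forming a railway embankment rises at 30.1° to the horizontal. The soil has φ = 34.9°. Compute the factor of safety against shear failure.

FS = 1.20

For a dry cohesionless infinite slope the factor of safety is FS = tanφ / tanβ.
FS = tan34.9° / tan30.1° = 0.6976 / 0.5797 = 1.203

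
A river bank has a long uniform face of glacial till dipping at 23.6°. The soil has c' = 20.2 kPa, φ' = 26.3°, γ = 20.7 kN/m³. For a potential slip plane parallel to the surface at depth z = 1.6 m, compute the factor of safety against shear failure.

For an infinite slope with a slip plane parallel to the surface (no pore pressure): FS = [c' + γz cos²β tanφ'] / [γz sinβ cosβ].
γz = 20.7·1.6 = 33.12 kN/m²
Numerator = 20.2 + 33.12·cos²23.6°·tan26.3° = 20.2 + 33.12·0.8397·0.4942 = 33.945 kPa
Denominator = 33.12·sin23.6°·cos23.6° = 33.12·0.4003·0.9164 = 12.151 kPa
FS = 33.945 / 12.151 = 2.794

FS = 2.79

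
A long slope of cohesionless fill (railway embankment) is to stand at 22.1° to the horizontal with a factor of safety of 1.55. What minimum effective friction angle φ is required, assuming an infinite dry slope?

FS = tanφ/tanβ ⇒ tanφ = FS · tanβ = 1.55 · tan22.1° = 0.6294
φ = arctan(0.6294) = 32.19°

φ = 32.2°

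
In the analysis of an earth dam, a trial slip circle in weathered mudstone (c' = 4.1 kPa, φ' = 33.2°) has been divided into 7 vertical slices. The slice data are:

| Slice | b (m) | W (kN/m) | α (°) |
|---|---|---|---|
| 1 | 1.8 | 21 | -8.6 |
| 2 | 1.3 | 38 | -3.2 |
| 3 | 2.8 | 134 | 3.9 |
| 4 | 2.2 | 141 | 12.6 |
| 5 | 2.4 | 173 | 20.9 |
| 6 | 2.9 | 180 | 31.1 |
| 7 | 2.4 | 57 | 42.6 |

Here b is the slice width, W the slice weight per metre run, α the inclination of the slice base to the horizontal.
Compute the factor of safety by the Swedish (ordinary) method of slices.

Ordinary method of slices: FS = Σ[c'·Δl_i + (W_i cosα_i)·tanφ'] / Σ W_i sinα_i, with Δl_i = b_i / cosα_i.
Slice 1: Δl = 1.8/cos(-8.6°) = 1.820 m; N'_1 = 21·cos(-8.6°) = 20.8; c'Δl = 7.46; W sinα = -3.1
Slice 2: Δl = 1.3/cos(-3.2°) = 1.302 m; N'_2 = 38·cos(-3.2°) = 37.9; c'Δl = 5.34; W sinα = -2.1
Slice 3: Δl = 2.8/cos3.9° = 2.806 m; N'_3 = 134·cos3.9° = 133.7; c'Δl = 11.51; W sinα = 9.1
Slice 4: Δl = 2.2/cos12.6° = 2.254 m; N'_4 = 141·cos12.6° = 137.6; c'Δl = 9.24; W sinα = 30.8
Slice 5: Δl = 2.4/cos20.9° = 2.569 m; N'_5 = 173·cos20.9° = 161.6; c'Δl = 10.53; W sinα = 61.7
Slice 6: Δl = 2.9/cos31.1° = 3.387 m; N'_6 = 180·cos31.1° = 154.1; c'Δl = 13.89; W sinα = 93.0
Slice 7: Δl = 2.4/cos42.6° = 3.260 m; N'_7 = 57·cos42.6° = 42.0; c'Δl = 13.37; W sinα = 38.6
Σc'Δl = 71.3 kN/m; ΣN' = 687.7 kN/m; ΣW sinα = 227.9 kN/m
Resisting = 71.3 + 687.7·tan33.2° = 71.3 + 450.0 = 521.4 kN/m
FS = 521.4 / 227.9 = 2.288

FS = 2.29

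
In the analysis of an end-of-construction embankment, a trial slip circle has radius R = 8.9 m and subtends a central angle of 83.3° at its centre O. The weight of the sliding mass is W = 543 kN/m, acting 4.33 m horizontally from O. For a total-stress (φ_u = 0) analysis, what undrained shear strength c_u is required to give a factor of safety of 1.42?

c_u = 29.0 kPa

FS = c_u·L_a·R / (W·d), so c_u = FS·W·d / (L_a·R).
Arc length L_a = R·θ = 8.9·(83.3°·π/180) = 8.9·1.4539 = 12.94 m
c_u = 1.42·543·4.33 / (12.94·8.9) = 3338.7 / 115.16 = 28.99 kPa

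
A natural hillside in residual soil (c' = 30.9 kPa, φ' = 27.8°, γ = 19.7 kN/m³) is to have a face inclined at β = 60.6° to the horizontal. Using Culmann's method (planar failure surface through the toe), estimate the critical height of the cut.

H_c = 30.33 m

Culmann's analysis gives the critical failure plane at α_cr = (β + φ')/2 = (60.6 + 27.8)/2 = 44.2°, and the critical height
H_c = (4c'/γ) · sinβ cosφ' / [1 − cos(β − φ')]
    = (4·30.9/19.7) · sin60.6°·cos27.8° / [1 − cos(32.8°)]
    = 6.274 · 0.8712·0.8846 / [1 − 0.8406]
    = 6.274 · 0.7707 / 0.1594
    = 30.33 m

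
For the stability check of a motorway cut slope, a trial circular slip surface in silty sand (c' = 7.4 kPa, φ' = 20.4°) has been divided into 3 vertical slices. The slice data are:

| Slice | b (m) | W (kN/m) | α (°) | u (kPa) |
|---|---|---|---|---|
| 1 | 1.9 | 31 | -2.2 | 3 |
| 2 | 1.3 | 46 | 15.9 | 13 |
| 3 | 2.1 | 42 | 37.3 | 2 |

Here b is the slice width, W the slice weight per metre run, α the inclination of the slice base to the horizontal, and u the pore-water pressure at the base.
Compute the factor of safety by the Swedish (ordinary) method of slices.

Ordinary method of slices: FS = Σ[c'·Δl_i + (W_i cosα_i − u_i·Δl_i)·tanφ'] / Σ W_i sinα_i, with Δl_i = b_i / cosα_i.
Slice 1: Δl = 1.9/cos(-2.2°) = 1.901 m; N'_1 = 31·cos(-2.2°) − 3·1.901 = 25.3; c'Δl = 14.07; W sinα = -1.2
Slice 2: Δl = 1.3/cos15.9° = 1.352 m; N'_2 = 46·cos15.9° − 13·1.352 = 26.7; c'Δl = 10.00; W sinα = 12.6
Slice 3: Δl = 2.1/cos37.3° = 2.640 m; N'_3 = 42·cos37.3° − 2·2.640 = 28.1; c'Δl = 19.54; W sinα = 25.5
Σc'Δl = 43.6 kN/m; ΣN' = 80.1 kN/m; ΣW sinα = 36.9 kN/m
Resisting = 43.6 + 80.1·tan20.4° = 43.6 + 29.8 = 73.4 kN/m
FS = 73.4 / 36.9 = 1.991

FS = 1.99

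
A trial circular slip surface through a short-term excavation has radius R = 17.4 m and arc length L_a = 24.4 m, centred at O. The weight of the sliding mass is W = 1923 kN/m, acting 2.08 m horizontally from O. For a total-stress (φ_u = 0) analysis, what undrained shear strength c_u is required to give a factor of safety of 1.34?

c_u = 12.6 kPa

FS = c_u·L_a·R / (W·d), so c_u = FS·W·d / (L_a·R).
c_u = 1.34·1923·2.08 / (24.40·17.4) = 5359.8 / 424.56 = 12.62 kPa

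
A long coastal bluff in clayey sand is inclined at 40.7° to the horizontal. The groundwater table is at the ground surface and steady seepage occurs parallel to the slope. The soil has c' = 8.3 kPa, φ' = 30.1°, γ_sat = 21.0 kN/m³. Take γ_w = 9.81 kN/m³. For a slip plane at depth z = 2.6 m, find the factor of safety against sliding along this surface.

With seepage parallel to the slope and the water table at the surface, the effective normal stress on the slip plane uses the buoyant unit weight γ' = γ_sat − γ_w while the driving shear stress uses γ_sat:
FS = [c' + γ' z cos²β tanφ'] / [γ_sat z sinβ cosβ]
γ' = 21.0 − 9.81 = 11.19 kN/m³
Numerator = 8.3 + 11.19·2.6·cos²40.7°·tan30.1° = 8.3 + 11.19·2.6·0.5748·0.5797 = 17.994 kPa
Denominator = 21.0·2.6·sin40.7°·cos40.7° = 21.0·2.6·0.6521·0.7581 = 26.993 kPa
FS = 17.994 / 26.993 = 0.667

FS = 0.67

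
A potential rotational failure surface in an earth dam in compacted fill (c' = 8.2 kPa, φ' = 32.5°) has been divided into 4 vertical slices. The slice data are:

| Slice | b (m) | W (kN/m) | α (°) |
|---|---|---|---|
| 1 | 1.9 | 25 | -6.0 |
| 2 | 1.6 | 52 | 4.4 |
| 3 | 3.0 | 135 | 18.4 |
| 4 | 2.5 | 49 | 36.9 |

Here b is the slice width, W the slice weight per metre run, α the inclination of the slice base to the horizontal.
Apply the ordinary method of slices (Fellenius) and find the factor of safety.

FS = 3.21

Ordinary method of slices: FS = Σ[c'·Δl_i + (W_i cosα_i)·tanφ'] / Σ W_i sinα_i, with Δl_i = b_i / cosα_i.
Slice 1: Δl = 1.9/cos(-6.0°) = 1.910 m; N'_1 = 25·cos(-6.0°) = 24.9; c'Δl = 15.67; W sinα = -2.6
Slice 2: Δl = 1.6/cos4.4° = 1.605 m; N'_2 = 52·cos4.4° = 51.8; c'Δl = 13.16; W sinα = 4.0
Slice 3: Δl = 3.0/cos18.4° = 3.162 m; N'_3 = 135·cos18.4° = 128.1; c'Δl = 25.93; W sinα = 42.6
Slice 4: Δl = 2.5/cos36.9° = 3.126 m; N'_4 = 49·cos36.9° = 39.2; c'Δl = 25.64; W sinα = 29.4
Σc'Δl = 80.4 kN/m; ΣN' = 244.0 kN/m; ΣW sinα = 73.4 kN/m
Resisting = 80.4 + 244.0·tan32.5° = 80.4 + 155.4 = 235.8 kN/m
FS = 235.8 / 73.4 = 3.212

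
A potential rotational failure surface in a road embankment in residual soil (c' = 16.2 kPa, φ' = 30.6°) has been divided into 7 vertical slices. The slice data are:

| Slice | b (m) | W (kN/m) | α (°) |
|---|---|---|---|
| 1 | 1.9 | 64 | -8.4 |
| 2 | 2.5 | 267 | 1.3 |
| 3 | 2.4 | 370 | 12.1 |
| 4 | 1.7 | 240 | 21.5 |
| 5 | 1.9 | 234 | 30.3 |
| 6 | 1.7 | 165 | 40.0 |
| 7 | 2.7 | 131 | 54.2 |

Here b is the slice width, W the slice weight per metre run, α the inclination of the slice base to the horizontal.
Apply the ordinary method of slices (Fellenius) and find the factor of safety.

Ordinary method of slices: FS = Σ[c'·Δl_i + (W_i cosα_i)·tanφ'] / Σ W_i sinα_i, with Δl_i = b_i / cosα_i.
Slice 1: Δl = 1.9/cos(-8.4°) = 1.921 m; N'_1 = 64·cos(-8.4°) = 63.3; c'Δl = 31.11; W sinα = -9.3
Slice 2: Δl = 2.5/cos1.3° = 2.501 m; N'_2 = 267·cos1.3° = 266.9; c'Δl = 40.51; W sinα = 6.1
Slice 3: Δl = 2.4/cos12.1° = 2.455 m; N'_3 = 370·cos12.1° = 361.8; c'Δl = 39.76; W sinα = 77.6
Slice 4: Δl = 1.7/cos21.5° = 1.827 m; N'_4 = 240·cos21.5° = 223.3; c'Δl = 29.60; W sinα = 88.0
Slice 5: Δl = 1.9/cos30.3° = 2.201 m; N'_5 = 234·cos30.3° = 202.0; c'Δl = 35.65; W sinα = 118.1
Slice 6: Δl = 1.7/cos40.0° = 2.219 m; N'_6 = 165·cos40.0° = 126.4; c'Δl = 35.95; W sinα = 106.1
Slice 7: Δl = 2.7/cos54.2° = 4.616 m; N'_7 = 131·cos54.2° = 76.6; c'Δl = 74.77; W sinα = 106.2
Σc'Δl = 287.4 kN/m; ΣN' = 1320.4 kN/m; ΣW sinα = 492.6 kN/m
Resisting = 287.4 + 1320.4·tan30.6° = 287.4 + 780.9 = 1068.2 kN/m
FS = 1068.2 / 492.6 = 2.169

FS = 2.17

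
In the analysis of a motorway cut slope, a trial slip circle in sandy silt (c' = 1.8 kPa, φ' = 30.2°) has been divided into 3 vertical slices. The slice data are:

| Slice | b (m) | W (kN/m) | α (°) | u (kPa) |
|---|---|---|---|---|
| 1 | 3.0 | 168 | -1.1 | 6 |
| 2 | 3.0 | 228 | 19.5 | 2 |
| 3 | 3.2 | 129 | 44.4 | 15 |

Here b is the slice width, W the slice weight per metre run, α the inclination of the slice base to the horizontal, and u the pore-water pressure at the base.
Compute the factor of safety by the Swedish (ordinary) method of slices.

Ordinary method of slices: FS = Σ[c'·Δl_i + (W_i cosα_i − u_i·Δl_i)·tanφ'] / Σ W_i sinα_i, with Δl_i = b_i / cosα_i.
Slice 1: Δl = 3.0/cos(-1.1°) = 3.001 m; N'_1 = 168·cos(-1.1°) − 6·3.001 = 150.0; c'Δl = 5.40; W sinα = -3.2
Slice 2: Δl = 3.0/cos19.5° = 3.183 m; N'_2 = 228·cos19.5° − 2·3.183 = 208.6; c'Δl = 5.73; W sinα = 76.1
Slice 3: Δl = 3.2/cos44.4° = 4.479 m; N'_3 = 129·cos44.4° − 15·4.479 = 25.0; c'Δl = 8.06; W sinα = 90.3
Σc'Δl = 19.2 kN/m; ΣN' = 383.5 kN/m; ΣW sinα = 163.1 kN/m
Resisting = 19.2 + 383.5·tan30.2° = 19.2 + 223.2 = 242.4 kN/m
FS = 242.4 / 163.1 = 1.486

FS = 1.49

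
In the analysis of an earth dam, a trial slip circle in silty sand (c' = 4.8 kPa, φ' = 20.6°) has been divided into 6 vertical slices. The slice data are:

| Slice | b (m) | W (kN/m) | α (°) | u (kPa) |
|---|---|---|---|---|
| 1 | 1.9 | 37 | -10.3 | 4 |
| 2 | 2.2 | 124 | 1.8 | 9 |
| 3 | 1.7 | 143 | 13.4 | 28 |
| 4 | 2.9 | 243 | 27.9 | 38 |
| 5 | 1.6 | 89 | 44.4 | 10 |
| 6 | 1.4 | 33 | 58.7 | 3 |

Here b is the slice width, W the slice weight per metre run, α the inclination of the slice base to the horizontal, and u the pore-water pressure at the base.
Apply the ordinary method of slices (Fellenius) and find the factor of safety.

Ordinary method of slices: FS = Σ[c'·Δl_i + (W_i cosα_i − u_i·Δl_i)·tanφ'] / Σ W_i sinα_i, with Δl_i = b_i / cosα_i.
Slice 1: Δl = 1.9/cos(-10.3°) = 1.931 m; N'_1 = 37·cos(-10.3°) − 4·1.931 = 28.7; c'Δl = 9.27; W sinα = -6.6
Slice 2: Δl = 2.2/cos1.8° = 2.201 m; N'_2 = 124·cos1.8° − 9·2.201 = 104.1; c'Δl = 10.57; W sinα = 3.9
Slice 3: Δl = 1.7/cos13.4° = 1.748 m; N'_3 = 143·cos13.4° − 28·1.748 = 90.2; c'Δl = 8.39; W sinα = 33.1
Slice 4: Δl = 2.9/cos27.9° = 3.281 m; N'_4 = 243·cos27.9° − 38·3.281 = 90.1; c'Δl = 15.75; W sinα = 113.7
Slice 5: Δl = 1.6/cos44.4° = 2.239 m; N'_5 = 89·cos44.4° − 10·2.239 = 41.2; c'Δl = 10.75; W sinα = 62.3
Slice 6: Δl = 1.4/cos58.7° = 2.695 m; N'_6 = 33·cos58.7° − 3·2.695 = 9.1; c'Δl = 12.94; W sinα = 28.2
Σc'Δl = 67.7 kN/m; ΣN' = 363.3 kN/m; ΣW sinα = 234.6 kN/m
Resisting = 67.7 + 363.3·tan20.6° = 67.7 + 136.6 = 204.2 kN/m
FS = 204.2 / 234.6 = 0.870

FS = 0.87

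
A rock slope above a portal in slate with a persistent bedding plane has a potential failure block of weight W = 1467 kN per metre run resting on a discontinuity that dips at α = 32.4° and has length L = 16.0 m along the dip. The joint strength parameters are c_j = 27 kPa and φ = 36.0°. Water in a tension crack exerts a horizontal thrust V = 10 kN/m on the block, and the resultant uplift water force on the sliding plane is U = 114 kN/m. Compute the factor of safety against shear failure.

FS = 1.57

Resolving the block weight along and normal to the plane and applying the Mohr–Coulomb strength on the joint:
N' = W cosα − U − V sinα = 1467·cos32.4° − 114 − 10·sin32.4° = 1119.3 kN/m
Driving force T = W sinα + V cosα = 1467·sin32.4° + 10·cos32.4° = 794.5 kN/m
Resisting force R = c_j·L + N'·tanφ = 27·16.0 + 1119.3·tan36.0° = 432.0 + 813.2 = 1245.2 kN/m
FS = R / T = 1245.2 / 794.5 = 1.567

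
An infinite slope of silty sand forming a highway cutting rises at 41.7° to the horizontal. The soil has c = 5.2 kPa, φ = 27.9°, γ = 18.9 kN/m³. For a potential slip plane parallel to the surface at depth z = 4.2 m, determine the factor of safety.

For an infinite slope with a slip plane parallel to the surface (no pore pressure): FS = [c + γz cos²β tanφ] / [γz sinβ cosβ].
γz = 18.9·4.2 = 79.38 kN/m²
Numerator = 5.2 + 79.38·cos²41.7°·tan27.9° = 5.2 + 79.38·0.5575·0.5295 = 28.630 kPa
Denominator = 79.38·sin41.7°·cos41.7° = 79.38·0.6652·0.7466 = 39.427 kPa
FS = 28.630 / 39.427 = 0.726

FS = 0.73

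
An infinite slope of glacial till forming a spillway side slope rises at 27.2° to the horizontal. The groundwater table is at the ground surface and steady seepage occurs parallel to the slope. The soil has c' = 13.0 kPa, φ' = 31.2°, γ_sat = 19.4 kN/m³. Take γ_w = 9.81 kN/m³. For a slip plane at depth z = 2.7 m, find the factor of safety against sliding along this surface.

FS = 1.19

With seepage parallel to the slope and the water table at the surface, the effective normal stress on the slip plane uses the buoyant unit weight γ' = γ_sat − γ_w while the driving shear stress uses γ_sat:
FS = [c' + γ' z cos²β tanφ'] / [γ_sat z sinβ cosβ]
γ' = 19.4 − 9.81 = 9.59 kN/m³
Numerator = 13.0 + 9.59·2.7·cos²27.2°·tan31.2° = 13.0 + 9.59·2.7·0.7911·0.6056 = 25.405 kPa
Denominator = 19.4·2.7·sin27.2°·cos27.2° = 19.4·2.7·0.4571·0.8894 = 21.295 kPa
FS = 25.405 / 21.295 = 1.193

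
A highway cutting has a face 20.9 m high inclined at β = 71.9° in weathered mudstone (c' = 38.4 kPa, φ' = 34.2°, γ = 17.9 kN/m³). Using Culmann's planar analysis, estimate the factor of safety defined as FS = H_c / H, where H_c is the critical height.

FS = 1.55

H_c = (4c'/γ) · sinβ cosφ' / [1 − cos(β − φ')]
    = (4·38.4/17.9) · sin71.9°·cos34.2° / [1 − cos37.7°]
    = 8.581 · 0.7862 / 0.2088 = 32.31 m
FS = H_c / H = 32.31 / 20.9 = 1.546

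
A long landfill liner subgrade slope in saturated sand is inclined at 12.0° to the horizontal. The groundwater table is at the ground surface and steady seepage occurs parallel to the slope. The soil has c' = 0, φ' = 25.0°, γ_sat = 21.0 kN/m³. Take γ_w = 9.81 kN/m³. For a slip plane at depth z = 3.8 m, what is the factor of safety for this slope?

FS = 1.17

With seepage parallel to the slope and the water table at the surface, the effective normal stress on the slip plane uses the buoyant unit weight γ' = γ_sat − γ_w while the driving shear stress uses γ_sat:
FS = [c' + γ' z cos²β tanφ'] / [γ_sat z sinβ cosβ]
(For c' = 0 this reduces to FS = (γ'/γ_sat)·tanφ'/tanβ.)
γ' = 21.0 − 9.81 = 11.19 kN/m³
Numerator = 0.0 + 11.19·3.8·cos²12.0°·tan25.0° = 0.0 + 11.19·3.8·0.9568·0.4663 = 18.971 kPa
Denominator = 21.0·3.8·sin12.0°·cos12.0° = 21.0·3.8·0.2079·0.9781 = 16.229 kPa
FS = 18.971 / 16.229 = 1.169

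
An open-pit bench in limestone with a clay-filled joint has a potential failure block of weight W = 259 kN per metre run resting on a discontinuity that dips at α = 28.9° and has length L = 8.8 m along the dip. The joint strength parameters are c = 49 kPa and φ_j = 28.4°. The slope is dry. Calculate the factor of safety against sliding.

FS = 4.42

Resolving the block weight along and normal to the plane and applying the Mohr–Coulomb strength on the joint:
N' = W cosα = 259·cos28.9° = 226.7 kN/m
Driving force T = W sinα = 259·sin28.9° = 125.2 kN/m
Resisting force R = c·L + N'·tanφ_j = 49·8.8 + 226.7·tan28.4° = 431.2 + 122.6 = 553.8 kN/m
FS = R / T = 553.8 / 125.2 = 4.424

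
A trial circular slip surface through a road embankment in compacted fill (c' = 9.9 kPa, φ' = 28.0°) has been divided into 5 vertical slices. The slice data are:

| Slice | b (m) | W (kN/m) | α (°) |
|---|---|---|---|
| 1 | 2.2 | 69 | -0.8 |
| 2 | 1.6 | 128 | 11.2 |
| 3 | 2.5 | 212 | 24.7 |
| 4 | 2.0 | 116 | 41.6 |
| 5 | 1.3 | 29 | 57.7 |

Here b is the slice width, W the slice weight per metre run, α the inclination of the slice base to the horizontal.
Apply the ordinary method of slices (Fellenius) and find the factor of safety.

Ordinary method of slices: FS = Σ[c'·Δl_i + (W_i cosα_i)·tanφ'] / Σ W_i sinα_i, with Δl_i = b_i / cosα_i.
Slice 1: Δl = 2.2/cos(-0.8°) = 2.200 m; N'_1 = 69·cos(-0.8°) = 69.0; c'Δl = 21.78; W sinα = -1.0
Slice 2: Δl = 1.6/cos11.2° = 1.631 m; N'_2 = 128·cos11.2° = 125.6; c'Δl = 16.15; W sinα = 24.9
Slice 3: Δl = 2.5/cos24.7° = 2.752 m; N'_3 = 212·cos24.7° = 192.6; c'Δl = 27.24; W sinα = 88.6
Slice 4: Δl = 2.0/cos41.6° = 2.675 m; N'_4 = 116·cos41.6° = 86.7; c'Δl = 26.48; W sinα = 77.0
Slice 5: Δl = 1.3/cos57.7° = 2.433 m; N'_5 = 29·cos57.7° = 15.5; c'Δl = 24.09; W sinα = 24.5
Σc'Δl = 115.7 kN/m; ΣN' = 489.4 kN/m; ΣW sinα = 214.0 kN/m
Resisting = 115.7 + 489.4·tan28.0° = 115.7 + 260.2 = 376.0 kN/m
FS = 376.0 / 214.0 = 1.757

FS = 1.76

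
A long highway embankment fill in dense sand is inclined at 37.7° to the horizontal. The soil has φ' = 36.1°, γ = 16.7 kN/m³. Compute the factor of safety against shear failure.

FS = 0.94

For a dry cohesionless infinite slope the factor of safety is FS = tanφ' / tanβ.
FS = tan36.1° / tan37.7° = 0.7292 / 0.7729 = 0.943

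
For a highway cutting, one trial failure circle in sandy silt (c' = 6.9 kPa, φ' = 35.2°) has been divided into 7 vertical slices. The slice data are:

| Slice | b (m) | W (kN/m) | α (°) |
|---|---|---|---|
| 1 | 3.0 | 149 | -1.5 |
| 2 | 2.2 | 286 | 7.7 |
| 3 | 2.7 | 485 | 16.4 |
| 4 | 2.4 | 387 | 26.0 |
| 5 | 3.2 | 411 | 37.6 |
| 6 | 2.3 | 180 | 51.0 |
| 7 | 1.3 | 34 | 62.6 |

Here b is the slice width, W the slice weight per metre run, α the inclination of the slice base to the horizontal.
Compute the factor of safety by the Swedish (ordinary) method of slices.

Ordinary method of slices: FS = Σ[c'·Δl_i + (W_i cosα_i)·tanφ'] / Σ W_i sinα_i, with Δl_i = b_i / cosα_i.
Slice 1: Δl = 3.0/cos(-1.5°) = 3.001 m; N'_1 = 149·cos(-1.5°) = 148.9; c'Δl = 20.71; W sinα = -3.9
Slice 2: Δl = 2.2/cos7.7° = 2.220 m; N'_2 = 286·cos7.7° = 283.4; c'Δl = 15.32; W sinα = 38.3
Slice 3: Δl = 2.7/cos16.4° = 2.815 m; N'_3 = 485·cos16.4° = 465.3; c'Δl = 19.42; W sinα = 136.9
Slice 4: Δl = 2.4/cos26.0° = 2.670 m; N'_4 = 387·cos26.0° = 347.8; c'Δl = 18.42; W sinα = 169.6
Slice 5: Δl = 3.2/cos37.6° = 4.039 m; N'_5 = 411·cos37.6° = 325.6; c'Δl = 27.87; W sinα = 250.8
Slice 6: Δl = 2.3/cos51.0° = 3.655 m; N'_6 = 180·cos51.0° = 113.3; c'Δl = 25.22; W sinα = 139.9
Slice 7: Δl = 1.3/cos62.6° = 2.825 m; N'_7 = 34·cos62.6° = 15.6; c'Δl = 19.49; W sinα = 30.2
Σc'Δl = 146.4 kN/m; ΣN' = 1700.0 kN/m; ΣW sinα = 761.8 kN/m
Resisting = 146.4 + 1700.0·tan35.2° = 146.4 + 1199.2 = 1345.7 kN/m
FS = 1345.7 / 761.8 = 1.766

FS = 1.77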